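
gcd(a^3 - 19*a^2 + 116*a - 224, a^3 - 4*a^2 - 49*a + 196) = a^2 - 11*a + 28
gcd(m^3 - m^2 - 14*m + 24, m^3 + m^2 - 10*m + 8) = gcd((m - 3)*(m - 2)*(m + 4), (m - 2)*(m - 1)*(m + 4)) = m^2 + 2*m - 8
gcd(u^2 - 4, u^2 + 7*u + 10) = u + 2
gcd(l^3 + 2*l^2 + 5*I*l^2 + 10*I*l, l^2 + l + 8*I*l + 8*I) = 1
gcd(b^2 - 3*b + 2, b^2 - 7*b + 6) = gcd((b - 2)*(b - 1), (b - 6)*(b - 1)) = b - 1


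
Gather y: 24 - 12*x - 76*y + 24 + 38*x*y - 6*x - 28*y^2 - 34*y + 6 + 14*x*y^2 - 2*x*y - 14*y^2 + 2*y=-18*x + y^2*(14*x - 42) + y*(36*x - 108) + 54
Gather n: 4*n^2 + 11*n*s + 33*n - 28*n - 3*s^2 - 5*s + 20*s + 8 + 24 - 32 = 4*n^2 + n*(11*s + 5) - 3*s^2 + 15*s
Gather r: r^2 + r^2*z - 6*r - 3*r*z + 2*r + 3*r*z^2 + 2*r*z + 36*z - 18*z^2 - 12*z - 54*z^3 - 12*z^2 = r^2*(z + 1) + r*(3*z^2 - z - 4) - 54*z^3 - 30*z^2 + 24*z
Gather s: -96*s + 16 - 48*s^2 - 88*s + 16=-48*s^2 - 184*s + 32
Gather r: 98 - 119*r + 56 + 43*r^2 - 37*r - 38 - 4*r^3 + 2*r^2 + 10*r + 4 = -4*r^3 + 45*r^2 - 146*r + 120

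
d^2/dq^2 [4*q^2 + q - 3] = 8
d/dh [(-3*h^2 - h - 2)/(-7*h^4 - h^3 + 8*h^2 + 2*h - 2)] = 2*(-21*h^5 - 12*h^4 - 29*h^3 - 2*h^2 + 22*h + 3)/(49*h^8 + 14*h^7 - 111*h^6 - 44*h^5 + 88*h^4 + 36*h^3 - 28*h^2 - 8*h + 4)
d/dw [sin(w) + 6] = cos(w)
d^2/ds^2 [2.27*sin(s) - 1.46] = -2.27*sin(s)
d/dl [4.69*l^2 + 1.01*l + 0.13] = 9.38*l + 1.01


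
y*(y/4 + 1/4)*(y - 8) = y^3/4 - 7*y^2/4 - 2*y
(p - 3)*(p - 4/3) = p^2 - 13*p/3 + 4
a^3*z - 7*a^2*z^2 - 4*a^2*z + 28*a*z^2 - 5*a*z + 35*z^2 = (a - 5)*(a - 7*z)*(a*z + z)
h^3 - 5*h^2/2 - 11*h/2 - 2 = (h - 4)*(h + 1/2)*(h + 1)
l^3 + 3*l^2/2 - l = l*(l - 1/2)*(l + 2)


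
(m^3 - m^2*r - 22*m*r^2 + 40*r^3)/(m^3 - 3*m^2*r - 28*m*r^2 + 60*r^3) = (-m + 4*r)/(-m + 6*r)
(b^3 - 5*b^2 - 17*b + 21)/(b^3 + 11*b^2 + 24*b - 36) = (b^2 - 4*b - 21)/(b^2 + 12*b + 36)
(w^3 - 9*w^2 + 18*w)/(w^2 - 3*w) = w - 6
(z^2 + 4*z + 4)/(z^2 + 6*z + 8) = (z + 2)/(z + 4)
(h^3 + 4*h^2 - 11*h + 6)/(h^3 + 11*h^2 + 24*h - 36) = (h - 1)/(h + 6)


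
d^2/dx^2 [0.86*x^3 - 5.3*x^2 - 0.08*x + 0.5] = 5.16*x - 10.6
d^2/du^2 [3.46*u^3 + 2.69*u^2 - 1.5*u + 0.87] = 20.76*u + 5.38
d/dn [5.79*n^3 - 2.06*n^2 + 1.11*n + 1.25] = 17.37*n^2 - 4.12*n + 1.11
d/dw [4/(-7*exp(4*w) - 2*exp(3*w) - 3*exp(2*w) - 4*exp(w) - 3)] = (112*exp(3*w) + 24*exp(2*w) + 24*exp(w) + 16)*exp(w)/(7*exp(4*w) + 2*exp(3*w) + 3*exp(2*w) + 4*exp(w) + 3)^2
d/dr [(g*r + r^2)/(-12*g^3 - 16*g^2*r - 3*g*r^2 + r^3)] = (-12*g^2 - r^2)/(144*g^4 + 96*g^3*r - 8*g^2*r^2 - 8*g*r^3 + r^4)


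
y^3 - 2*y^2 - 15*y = y*(y - 5)*(y + 3)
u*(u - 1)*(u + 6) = u^3 + 5*u^2 - 6*u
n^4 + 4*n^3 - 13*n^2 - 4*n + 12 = (n - 2)*(n - 1)*(n + 1)*(n + 6)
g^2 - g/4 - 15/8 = (g - 3/2)*(g + 5/4)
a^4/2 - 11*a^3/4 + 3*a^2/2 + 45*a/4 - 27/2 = (a/2 + 1)*(a - 3)^2*(a - 3/2)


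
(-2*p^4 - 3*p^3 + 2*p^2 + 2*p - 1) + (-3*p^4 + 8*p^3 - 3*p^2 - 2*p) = -5*p^4 + 5*p^3 - p^2 - 1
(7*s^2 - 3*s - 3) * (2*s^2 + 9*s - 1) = 14*s^4 + 57*s^3 - 40*s^2 - 24*s + 3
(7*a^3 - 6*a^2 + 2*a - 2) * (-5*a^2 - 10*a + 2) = -35*a^5 - 40*a^4 + 64*a^3 - 22*a^2 + 24*a - 4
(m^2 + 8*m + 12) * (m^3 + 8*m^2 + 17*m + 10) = m^5 + 16*m^4 + 93*m^3 + 242*m^2 + 284*m + 120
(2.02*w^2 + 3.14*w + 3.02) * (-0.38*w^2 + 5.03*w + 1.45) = -0.7676*w^4 + 8.9674*w^3 + 17.5756*w^2 + 19.7436*w + 4.379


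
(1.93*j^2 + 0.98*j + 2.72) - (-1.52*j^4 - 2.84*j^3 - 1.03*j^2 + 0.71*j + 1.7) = 1.52*j^4 + 2.84*j^3 + 2.96*j^2 + 0.27*j + 1.02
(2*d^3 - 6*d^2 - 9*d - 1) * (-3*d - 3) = -6*d^4 + 12*d^3 + 45*d^2 + 30*d + 3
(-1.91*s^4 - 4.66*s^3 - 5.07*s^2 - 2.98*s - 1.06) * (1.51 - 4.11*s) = 7.8501*s^5 + 16.2685*s^4 + 13.8011*s^3 + 4.5921*s^2 - 0.143199999999999*s - 1.6006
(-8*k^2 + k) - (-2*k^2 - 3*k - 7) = -6*k^2 + 4*k + 7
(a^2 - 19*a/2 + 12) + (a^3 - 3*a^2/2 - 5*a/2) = a^3 - a^2/2 - 12*a + 12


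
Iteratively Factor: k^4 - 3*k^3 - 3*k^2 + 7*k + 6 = (k - 3)*(k^3 - 3*k - 2) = (k - 3)*(k + 1)*(k^2 - k - 2) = (k - 3)*(k + 1)^2*(k - 2)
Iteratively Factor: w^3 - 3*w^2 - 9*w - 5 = (w - 5)*(w^2 + 2*w + 1) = (w - 5)*(w + 1)*(w + 1)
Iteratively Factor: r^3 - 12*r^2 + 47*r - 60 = (r - 5)*(r^2 - 7*r + 12) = (r - 5)*(r - 4)*(r - 3)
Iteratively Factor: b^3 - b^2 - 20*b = (b - 5)*(b^2 + 4*b) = b*(b - 5)*(b + 4)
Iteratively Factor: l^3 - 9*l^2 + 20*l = (l - 5)*(l^2 - 4*l) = l*(l - 5)*(l - 4)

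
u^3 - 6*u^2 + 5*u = u*(u - 5)*(u - 1)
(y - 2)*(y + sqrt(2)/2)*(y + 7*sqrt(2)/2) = y^3 - 2*y^2 + 4*sqrt(2)*y^2 - 8*sqrt(2)*y + 7*y/2 - 7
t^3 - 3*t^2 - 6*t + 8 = (t - 4)*(t - 1)*(t + 2)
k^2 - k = k*(k - 1)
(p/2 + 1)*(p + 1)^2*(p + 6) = p^4/2 + 5*p^3 + 29*p^2/2 + 16*p + 6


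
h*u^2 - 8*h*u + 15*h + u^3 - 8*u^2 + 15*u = (h + u)*(u - 5)*(u - 3)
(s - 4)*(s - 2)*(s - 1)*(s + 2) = s^4 - 5*s^3 + 20*s - 16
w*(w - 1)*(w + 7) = w^3 + 6*w^2 - 7*w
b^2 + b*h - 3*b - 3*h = (b - 3)*(b + h)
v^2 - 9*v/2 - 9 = (v - 6)*(v + 3/2)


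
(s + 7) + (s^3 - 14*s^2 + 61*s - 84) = s^3 - 14*s^2 + 62*s - 77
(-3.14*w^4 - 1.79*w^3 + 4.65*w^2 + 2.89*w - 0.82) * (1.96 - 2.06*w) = 6.4684*w^5 - 2.467*w^4 - 13.0874*w^3 + 3.1606*w^2 + 7.3536*w - 1.6072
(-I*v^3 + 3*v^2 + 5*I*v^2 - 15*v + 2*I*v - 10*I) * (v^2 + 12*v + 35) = -I*v^5 + 3*v^4 - 7*I*v^4 + 21*v^3 + 27*I*v^3 - 75*v^2 + 189*I*v^2 - 525*v - 50*I*v - 350*I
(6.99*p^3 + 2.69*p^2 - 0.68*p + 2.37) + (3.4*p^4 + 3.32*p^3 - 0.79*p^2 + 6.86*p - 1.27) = 3.4*p^4 + 10.31*p^3 + 1.9*p^2 + 6.18*p + 1.1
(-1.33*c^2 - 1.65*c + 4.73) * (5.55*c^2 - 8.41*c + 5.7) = -7.3815*c^4 + 2.0278*c^3 + 32.547*c^2 - 49.1843*c + 26.961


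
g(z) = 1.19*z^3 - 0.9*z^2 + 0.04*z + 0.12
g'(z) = 3.57*z^2 - 1.8*z + 0.04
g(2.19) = 8.39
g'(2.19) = 13.22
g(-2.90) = -36.59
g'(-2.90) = 35.28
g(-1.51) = -6.09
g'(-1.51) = 10.90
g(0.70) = 0.12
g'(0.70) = 0.53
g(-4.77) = -149.70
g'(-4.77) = 89.85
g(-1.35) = -4.50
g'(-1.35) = 8.98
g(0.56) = 0.07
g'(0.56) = 0.15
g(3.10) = 27.05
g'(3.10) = 28.77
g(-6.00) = -289.56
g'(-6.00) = 139.36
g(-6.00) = -289.56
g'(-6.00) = 139.36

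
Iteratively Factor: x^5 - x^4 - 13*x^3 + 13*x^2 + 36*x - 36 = (x - 1)*(x^4 - 13*x^2 + 36) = (x - 2)*(x - 1)*(x^3 + 2*x^2 - 9*x - 18) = (x - 3)*(x - 2)*(x - 1)*(x^2 + 5*x + 6) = (x - 3)*(x - 2)*(x - 1)*(x + 2)*(x + 3)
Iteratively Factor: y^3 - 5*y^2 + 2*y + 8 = (y + 1)*(y^2 - 6*y + 8) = (y - 2)*(y + 1)*(y - 4)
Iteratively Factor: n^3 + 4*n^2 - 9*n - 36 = (n - 3)*(n^2 + 7*n + 12) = (n - 3)*(n + 3)*(n + 4)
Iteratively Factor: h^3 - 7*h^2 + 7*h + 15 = (h - 3)*(h^2 - 4*h - 5) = (h - 5)*(h - 3)*(h + 1)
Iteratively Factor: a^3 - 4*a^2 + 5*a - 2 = (a - 2)*(a^2 - 2*a + 1) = (a - 2)*(a - 1)*(a - 1)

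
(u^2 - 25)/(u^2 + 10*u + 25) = (u - 5)/(u + 5)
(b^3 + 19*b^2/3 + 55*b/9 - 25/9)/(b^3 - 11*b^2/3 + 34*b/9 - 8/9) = (3*b^2 + 20*b + 25)/(3*b^2 - 10*b + 8)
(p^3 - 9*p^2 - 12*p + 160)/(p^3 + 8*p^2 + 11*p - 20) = (p^2 - 13*p + 40)/(p^2 + 4*p - 5)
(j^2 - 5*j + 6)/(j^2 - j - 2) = (j - 3)/(j + 1)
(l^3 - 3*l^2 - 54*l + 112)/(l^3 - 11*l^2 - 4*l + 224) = (l^2 + 5*l - 14)/(l^2 - 3*l - 28)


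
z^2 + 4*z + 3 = (z + 1)*(z + 3)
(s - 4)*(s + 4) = s^2 - 16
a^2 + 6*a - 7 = (a - 1)*(a + 7)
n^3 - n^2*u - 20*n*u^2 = n*(n - 5*u)*(n + 4*u)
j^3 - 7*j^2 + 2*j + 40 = (j - 5)*(j - 4)*(j + 2)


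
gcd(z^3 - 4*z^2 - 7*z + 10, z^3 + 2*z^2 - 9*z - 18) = z + 2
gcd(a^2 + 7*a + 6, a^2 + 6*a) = a + 6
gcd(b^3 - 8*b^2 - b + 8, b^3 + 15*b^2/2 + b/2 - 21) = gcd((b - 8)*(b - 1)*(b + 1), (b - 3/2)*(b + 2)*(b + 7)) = 1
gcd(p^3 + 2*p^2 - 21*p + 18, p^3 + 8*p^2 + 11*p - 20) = p - 1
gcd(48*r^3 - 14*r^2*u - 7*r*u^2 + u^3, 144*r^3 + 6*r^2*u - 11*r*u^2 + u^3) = 24*r^2 + 5*r*u - u^2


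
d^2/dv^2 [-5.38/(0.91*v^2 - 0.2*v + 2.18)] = (8.910356*v^2 - 1.95832*v - 5.38*(1.82*v - 0.2)*(3.64*v - 0.4) + 21.345688)/(0.91*v^2 - 0.2*v + 2.18)^3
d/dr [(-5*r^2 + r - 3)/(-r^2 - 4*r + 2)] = (21*r^2 - 26*r - 10)/(r^4 + 8*r^3 + 12*r^2 - 16*r + 4)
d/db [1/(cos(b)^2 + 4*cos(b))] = 2*(cos(b) + 2)*sin(b)/((cos(b) + 4)^2*cos(b)^2)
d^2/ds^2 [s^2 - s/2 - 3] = 2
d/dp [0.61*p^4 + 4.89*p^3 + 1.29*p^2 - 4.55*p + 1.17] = 2.44*p^3 + 14.67*p^2 + 2.58*p - 4.55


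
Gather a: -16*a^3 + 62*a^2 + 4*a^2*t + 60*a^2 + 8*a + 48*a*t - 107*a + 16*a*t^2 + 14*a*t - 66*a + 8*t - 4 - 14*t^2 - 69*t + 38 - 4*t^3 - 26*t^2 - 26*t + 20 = -16*a^3 + a^2*(4*t + 122) + a*(16*t^2 + 62*t - 165) - 4*t^3 - 40*t^2 - 87*t + 54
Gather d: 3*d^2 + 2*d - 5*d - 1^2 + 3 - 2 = 3*d^2 - 3*d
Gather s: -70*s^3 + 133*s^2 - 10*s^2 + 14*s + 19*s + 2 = -70*s^3 + 123*s^2 + 33*s + 2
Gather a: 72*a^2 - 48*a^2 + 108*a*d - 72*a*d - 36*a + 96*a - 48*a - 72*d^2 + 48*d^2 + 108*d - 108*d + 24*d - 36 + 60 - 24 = 24*a^2 + a*(36*d + 12) - 24*d^2 + 24*d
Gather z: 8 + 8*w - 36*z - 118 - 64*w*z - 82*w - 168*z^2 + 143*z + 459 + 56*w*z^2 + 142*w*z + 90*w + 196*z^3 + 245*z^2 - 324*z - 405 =16*w + 196*z^3 + z^2*(56*w + 77) + z*(78*w - 217) - 56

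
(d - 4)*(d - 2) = d^2 - 6*d + 8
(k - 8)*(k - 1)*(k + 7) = k^3 - 2*k^2 - 55*k + 56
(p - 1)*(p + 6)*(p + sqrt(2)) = p^3 + sqrt(2)*p^2 + 5*p^2 - 6*p + 5*sqrt(2)*p - 6*sqrt(2)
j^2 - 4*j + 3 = (j - 3)*(j - 1)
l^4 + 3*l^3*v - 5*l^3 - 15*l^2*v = l^2*(l - 5)*(l + 3*v)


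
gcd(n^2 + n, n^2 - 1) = n + 1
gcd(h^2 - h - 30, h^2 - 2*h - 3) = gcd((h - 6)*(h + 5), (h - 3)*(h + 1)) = 1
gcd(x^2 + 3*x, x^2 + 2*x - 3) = x + 3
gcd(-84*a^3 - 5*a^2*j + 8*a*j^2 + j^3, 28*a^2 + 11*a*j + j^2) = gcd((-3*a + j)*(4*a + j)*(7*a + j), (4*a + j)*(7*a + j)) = 28*a^2 + 11*a*j + j^2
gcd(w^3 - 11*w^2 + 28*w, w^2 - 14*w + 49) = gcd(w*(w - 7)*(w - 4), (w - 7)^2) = w - 7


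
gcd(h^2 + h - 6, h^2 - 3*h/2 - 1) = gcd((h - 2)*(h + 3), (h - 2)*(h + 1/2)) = h - 2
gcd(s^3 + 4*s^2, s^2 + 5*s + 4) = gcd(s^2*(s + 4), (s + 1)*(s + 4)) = s + 4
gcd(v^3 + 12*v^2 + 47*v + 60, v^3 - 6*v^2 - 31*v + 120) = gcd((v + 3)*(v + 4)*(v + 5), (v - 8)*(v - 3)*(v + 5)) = v + 5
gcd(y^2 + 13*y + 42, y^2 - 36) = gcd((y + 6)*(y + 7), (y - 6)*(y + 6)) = y + 6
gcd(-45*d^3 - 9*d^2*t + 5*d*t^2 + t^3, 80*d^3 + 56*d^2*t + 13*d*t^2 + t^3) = 5*d + t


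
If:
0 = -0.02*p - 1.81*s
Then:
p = -90.5*s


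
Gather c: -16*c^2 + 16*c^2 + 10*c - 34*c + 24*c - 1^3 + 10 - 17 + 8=0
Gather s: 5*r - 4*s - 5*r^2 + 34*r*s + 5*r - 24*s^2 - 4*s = -5*r^2 + 10*r - 24*s^2 + s*(34*r - 8)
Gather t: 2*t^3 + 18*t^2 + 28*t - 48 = 2*t^3 + 18*t^2 + 28*t - 48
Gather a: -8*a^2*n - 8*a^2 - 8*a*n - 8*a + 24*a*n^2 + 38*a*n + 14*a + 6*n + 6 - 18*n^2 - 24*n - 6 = a^2*(-8*n - 8) + a*(24*n^2 + 30*n + 6) - 18*n^2 - 18*n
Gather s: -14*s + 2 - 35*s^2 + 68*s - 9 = -35*s^2 + 54*s - 7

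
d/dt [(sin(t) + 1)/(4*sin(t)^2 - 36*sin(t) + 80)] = (-2*sin(t) + cos(t)^2 + 28)*cos(t)/(4*(sin(t)^2 - 9*sin(t) + 20)^2)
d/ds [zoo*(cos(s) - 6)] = zoo*sin(s)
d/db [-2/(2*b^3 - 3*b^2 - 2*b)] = 4*(3*b^2 - 3*b - 1)/(b^2*(-2*b^2 + 3*b + 2)^2)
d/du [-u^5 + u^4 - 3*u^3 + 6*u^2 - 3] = u*(-5*u^3 + 4*u^2 - 9*u + 12)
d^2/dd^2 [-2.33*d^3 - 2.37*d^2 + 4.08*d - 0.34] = -13.98*d - 4.74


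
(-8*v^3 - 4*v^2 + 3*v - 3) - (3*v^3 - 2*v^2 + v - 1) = -11*v^3 - 2*v^2 + 2*v - 2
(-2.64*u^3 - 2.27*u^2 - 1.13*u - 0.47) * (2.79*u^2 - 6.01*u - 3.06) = -7.3656*u^5 + 9.5331*u^4 + 18.5684*u^3 + 12.4262*u^2 + 6.2825*u + 1.4382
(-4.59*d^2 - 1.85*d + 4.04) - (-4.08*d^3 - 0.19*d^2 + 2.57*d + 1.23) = 4.08*d^3 - 4.4*d^2 - 4.42*d + 2.81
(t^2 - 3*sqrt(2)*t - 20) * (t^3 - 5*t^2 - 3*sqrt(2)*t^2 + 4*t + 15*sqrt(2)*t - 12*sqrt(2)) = t^5 - 6*sqrt(2)*t^4 - 5*t^4 + 2*t^3 + 30*sqrt(2)*t^3 + 10*t^2 + 36*sqrt(2)*t^2 - 300*sqrt(2)*t - 8*t + 240*sqrt(2)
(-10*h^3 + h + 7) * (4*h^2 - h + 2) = -40*h^5 + 10*h^4 - 16*h^3 + 27*h^2 - 5*h + 14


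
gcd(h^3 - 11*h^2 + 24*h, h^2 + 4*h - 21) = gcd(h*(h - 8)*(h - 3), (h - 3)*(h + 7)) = h - 3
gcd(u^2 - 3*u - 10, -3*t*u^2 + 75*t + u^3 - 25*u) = u - 5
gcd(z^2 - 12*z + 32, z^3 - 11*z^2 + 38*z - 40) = z - 4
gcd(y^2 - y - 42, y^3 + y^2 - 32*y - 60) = 1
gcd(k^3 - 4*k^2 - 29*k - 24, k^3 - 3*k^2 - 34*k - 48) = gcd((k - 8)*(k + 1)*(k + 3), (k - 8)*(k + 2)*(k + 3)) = k^2 - 5*k - 24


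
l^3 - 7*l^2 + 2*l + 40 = (l - 5)*(l - 4)*(l + 2)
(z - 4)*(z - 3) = z^2 - 7*z + 12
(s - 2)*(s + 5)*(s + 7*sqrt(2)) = s^3 + 3*s^2 + 7*sqrt(2)*s^2 - 10*s + 21*sqrt(2)*s - 70*sqrt(2)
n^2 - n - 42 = (n - 7)*(n + 6)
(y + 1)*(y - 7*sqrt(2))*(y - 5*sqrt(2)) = y^3 - 12*sqrt(2)*y^2 + y^2 - 12*sqrt(2)*y + 70*y + 70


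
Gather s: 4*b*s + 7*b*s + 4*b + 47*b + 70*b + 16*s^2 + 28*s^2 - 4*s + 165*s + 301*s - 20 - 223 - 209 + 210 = 121*b + 44*s^2 + s*(11*b + 462) - 242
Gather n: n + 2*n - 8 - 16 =3*n - 24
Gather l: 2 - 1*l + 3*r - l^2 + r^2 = -l^2 - l + r^2 + 3*r + 2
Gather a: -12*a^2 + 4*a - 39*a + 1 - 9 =-12*a^2 - 35*a - 8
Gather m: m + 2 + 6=m + 8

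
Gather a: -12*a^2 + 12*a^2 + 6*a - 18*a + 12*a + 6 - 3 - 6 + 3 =0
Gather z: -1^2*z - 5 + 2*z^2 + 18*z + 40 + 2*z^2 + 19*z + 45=4*z^2 + 36*z + 80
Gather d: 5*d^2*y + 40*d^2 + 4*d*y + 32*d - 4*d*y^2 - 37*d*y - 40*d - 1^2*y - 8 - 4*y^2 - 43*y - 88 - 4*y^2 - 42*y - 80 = d^2*(5*y + 40) + d*(-4*y^2 - 33*y - 8) - 8*y^2 - 86*y - 176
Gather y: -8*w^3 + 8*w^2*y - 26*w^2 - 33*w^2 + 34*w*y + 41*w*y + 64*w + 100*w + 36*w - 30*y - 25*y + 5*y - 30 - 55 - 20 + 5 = -8*w^3 - 59*w^2 + 200*w + y*(8*w^2 + 75*w - 50) - 100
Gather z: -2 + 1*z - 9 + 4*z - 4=5*z - 15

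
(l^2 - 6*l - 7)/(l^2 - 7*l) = (l + 1)/l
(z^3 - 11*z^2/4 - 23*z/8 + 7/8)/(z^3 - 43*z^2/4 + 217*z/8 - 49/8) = (z + 1)/(z - 7)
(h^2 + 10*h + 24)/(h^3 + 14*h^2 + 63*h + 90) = (h + 4)/(h^2 + 8*h + 15)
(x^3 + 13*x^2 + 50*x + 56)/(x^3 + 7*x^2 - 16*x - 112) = (x + 2)/(x - 4)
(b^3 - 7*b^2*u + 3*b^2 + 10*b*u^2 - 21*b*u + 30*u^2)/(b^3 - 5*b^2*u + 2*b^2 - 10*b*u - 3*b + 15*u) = (b - 2*u)/(b - 1)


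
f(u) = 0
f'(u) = 0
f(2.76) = 0.00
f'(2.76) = 0.00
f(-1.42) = 0.00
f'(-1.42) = 0.00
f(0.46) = 0.00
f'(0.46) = 0.00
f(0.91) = 0.00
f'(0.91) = 0.00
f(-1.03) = 0.00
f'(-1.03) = 0.00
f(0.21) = 0.00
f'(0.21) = 0.00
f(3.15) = 0.00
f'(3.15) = 0.00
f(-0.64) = 0.00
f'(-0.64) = 0.00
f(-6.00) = 0.00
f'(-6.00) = 0.00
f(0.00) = 0.00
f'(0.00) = 0.00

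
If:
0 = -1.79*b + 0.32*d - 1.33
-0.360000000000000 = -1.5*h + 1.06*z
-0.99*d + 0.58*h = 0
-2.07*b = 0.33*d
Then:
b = -0.35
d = 2.20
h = 3.75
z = 4.97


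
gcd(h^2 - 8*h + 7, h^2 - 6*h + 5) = h - 1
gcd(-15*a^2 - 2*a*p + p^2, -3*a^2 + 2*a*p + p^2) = 3*a + p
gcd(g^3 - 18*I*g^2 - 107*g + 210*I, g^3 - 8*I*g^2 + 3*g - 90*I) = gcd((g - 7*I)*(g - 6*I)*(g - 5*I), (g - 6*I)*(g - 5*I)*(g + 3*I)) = g^2 - 11*I*g - 30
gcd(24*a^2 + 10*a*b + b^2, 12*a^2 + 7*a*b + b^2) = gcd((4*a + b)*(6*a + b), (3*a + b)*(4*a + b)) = 4*a + b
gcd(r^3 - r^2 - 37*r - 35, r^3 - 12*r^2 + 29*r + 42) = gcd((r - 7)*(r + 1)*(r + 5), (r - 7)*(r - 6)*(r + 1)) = r^2 - 6*r - 7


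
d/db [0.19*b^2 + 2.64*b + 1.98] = 0.38*b + 2.64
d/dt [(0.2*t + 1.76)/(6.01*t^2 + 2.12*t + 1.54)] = (1.202*t^2 + 0.424*t - (0.2*t + 1.76)*(12.02*t + 2.12) + 0.308)/(6.01*t^2 + 2.12*t + 1.54)^2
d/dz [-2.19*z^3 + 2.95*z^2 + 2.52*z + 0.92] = -6.57*z^2 + 5.9*z + 2.52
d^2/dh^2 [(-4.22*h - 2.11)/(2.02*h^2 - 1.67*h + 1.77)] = (-(4.04*h - 1.67)*(4.22*h + 2.11)*(8.08*h - 3.34) + (51.1464*h - 5.5704)*(2.02*h^2 - 1.67*h + 1.77))/(2.02*h^2 - 1.67*h + 1.77)^3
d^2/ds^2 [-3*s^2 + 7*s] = -6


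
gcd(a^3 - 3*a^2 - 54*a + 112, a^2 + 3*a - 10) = a - 2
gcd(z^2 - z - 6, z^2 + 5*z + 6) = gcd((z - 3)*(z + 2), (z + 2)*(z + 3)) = z + 2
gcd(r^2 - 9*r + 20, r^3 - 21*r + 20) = r - 4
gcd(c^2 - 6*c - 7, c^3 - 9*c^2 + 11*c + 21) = c^2 - 6*c - 7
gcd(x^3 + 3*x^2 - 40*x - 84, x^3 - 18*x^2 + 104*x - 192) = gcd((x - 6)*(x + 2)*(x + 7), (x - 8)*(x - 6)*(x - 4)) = x - 6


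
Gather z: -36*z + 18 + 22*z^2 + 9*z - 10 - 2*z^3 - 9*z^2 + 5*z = -2*z^3 + 13*z^2 - 22*z + 8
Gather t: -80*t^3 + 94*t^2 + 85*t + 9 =-80*t^3 + 94*t^2 + 85*t + 9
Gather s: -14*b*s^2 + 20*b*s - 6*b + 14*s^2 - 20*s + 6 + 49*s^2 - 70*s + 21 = -6*b + s^2*(63 - 14*b) + s*(20*b - 90) + 27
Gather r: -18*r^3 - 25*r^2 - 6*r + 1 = -18*r^3 - 25*r^2 - 6*r + 1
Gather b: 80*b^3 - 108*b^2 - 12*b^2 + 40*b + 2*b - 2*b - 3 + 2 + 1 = 80*b^3 - 120*b^2 + 40*b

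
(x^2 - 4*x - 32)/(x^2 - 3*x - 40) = (x + 4)/(x + 5)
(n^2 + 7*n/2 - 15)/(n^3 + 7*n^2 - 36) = (n - 5/2)/(n^2 + n - 6)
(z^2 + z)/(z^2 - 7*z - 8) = z/(z - 8)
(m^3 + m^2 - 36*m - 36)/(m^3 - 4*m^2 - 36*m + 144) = (m + 1)/(m - 4)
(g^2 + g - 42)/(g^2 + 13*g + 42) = (g - 6)/(g + 6)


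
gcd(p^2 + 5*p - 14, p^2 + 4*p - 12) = p - 2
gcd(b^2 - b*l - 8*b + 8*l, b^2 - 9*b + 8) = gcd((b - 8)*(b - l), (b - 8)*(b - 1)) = b - 8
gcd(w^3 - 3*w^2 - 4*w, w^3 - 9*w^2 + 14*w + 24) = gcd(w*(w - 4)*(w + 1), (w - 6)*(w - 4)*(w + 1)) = w^2 - 3*w - 4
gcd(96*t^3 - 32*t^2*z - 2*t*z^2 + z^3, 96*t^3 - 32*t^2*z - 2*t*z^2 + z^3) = 96*t^3 - 32*t^2*z - 2*t*z^2 + z^3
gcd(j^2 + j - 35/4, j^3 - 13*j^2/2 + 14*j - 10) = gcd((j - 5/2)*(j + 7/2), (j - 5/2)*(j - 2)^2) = j - 5/2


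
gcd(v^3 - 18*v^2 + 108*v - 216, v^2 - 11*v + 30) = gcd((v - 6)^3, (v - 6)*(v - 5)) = v - 6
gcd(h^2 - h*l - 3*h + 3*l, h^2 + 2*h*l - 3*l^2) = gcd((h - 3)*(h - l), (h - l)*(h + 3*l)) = h - l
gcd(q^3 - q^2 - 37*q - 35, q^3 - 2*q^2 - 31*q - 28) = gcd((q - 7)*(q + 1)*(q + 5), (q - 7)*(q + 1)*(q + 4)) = q^2 - 6*q - 7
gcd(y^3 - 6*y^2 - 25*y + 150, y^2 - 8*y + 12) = y - 6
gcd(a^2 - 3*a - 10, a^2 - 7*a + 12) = 1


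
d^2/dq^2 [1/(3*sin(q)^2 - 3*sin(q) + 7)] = 3*(-12*sin(q)^4 + 9*sin(q)^3 + 43*sin(q)^2 - 25*sin(q) - 8)/(3*sin(q)^2 - 3*sin(q) + 7)^3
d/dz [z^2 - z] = 2*z - 1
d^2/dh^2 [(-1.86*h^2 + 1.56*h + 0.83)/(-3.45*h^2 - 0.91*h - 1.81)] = (2.8421709430404e-14*h^4 - 48.81474*h^3 - 128.96307*h^2 + 42.81381*h + 26.317268)/(41.063625*h^6 + 32.493825*h^5 + 73.20141*h^4 + 34.848541*h^3 + 38.404218*h^2 + 8.943753*h + 5.929741)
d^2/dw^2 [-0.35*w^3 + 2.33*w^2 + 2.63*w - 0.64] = 4.66 - 2.1*w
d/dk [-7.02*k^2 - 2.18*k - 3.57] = -14.04*k - 2.18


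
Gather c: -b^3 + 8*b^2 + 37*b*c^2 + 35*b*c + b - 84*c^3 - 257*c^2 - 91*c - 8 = -b^3 + 8*b^2 + b - 84*c^3 + c^2*(37*b - 257) + c*(35*b - 91) - 8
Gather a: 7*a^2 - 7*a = 7*a^2 - 7*a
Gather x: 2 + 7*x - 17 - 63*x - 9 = -56*x - 24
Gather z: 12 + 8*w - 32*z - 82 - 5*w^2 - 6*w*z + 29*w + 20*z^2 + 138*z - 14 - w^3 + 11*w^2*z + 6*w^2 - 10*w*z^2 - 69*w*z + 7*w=-w^3 + w^2 + 44*w + z^2*(20 - 10*w) + z*(11*w^2 - 75*w + 106) - 84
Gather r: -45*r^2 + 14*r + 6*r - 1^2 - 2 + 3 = -45*r^2 + 20*r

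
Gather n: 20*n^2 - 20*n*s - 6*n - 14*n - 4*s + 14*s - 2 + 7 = 20*n^2 + n*(-20*s - 20) + 10*s + 5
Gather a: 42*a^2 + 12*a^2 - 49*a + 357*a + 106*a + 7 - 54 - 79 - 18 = 54*a^2 + 414*a - 144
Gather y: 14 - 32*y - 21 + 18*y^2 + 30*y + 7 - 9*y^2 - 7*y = 9*y^2 - 9*y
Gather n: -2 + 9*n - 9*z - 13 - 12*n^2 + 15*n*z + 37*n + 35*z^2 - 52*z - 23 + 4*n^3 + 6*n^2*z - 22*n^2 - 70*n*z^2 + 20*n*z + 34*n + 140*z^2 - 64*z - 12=4*n^3 + n^2*(6*z - 34) + n*(-70*z^2 + 35*z + 80) + 175*z^2 - 125*z - 50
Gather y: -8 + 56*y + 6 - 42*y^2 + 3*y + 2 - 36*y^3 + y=-36*y^3 - 42*y^2 + 60*y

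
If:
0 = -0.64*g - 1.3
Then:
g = -2.03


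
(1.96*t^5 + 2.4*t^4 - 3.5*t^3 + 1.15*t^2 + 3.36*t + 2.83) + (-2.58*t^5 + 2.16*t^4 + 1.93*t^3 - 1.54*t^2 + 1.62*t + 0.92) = -0.62*t^5 + 4.56*t^4 - 1.57*t^3 - 0.39*t^2 + 4.98*t + 3.75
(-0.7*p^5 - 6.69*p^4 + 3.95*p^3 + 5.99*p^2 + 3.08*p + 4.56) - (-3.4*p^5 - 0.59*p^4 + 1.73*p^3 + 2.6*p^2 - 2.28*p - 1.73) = 2.7*p^5 - 6.1*p^4 + 2.22*p^3 + 3.39*p^2 + 5.36*p + 6.29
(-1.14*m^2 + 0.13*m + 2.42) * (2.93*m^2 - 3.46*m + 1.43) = -3.3402*m^4 + 4.3253*m^3 + 5.0106*m^2 - 8.1873*m + 3.4606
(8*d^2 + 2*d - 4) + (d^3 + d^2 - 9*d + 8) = d^3 + 9*d^2 - 7*d + 4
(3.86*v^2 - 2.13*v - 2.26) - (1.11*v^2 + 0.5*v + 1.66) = 2.75*v^2 - 2.63*v - 3.92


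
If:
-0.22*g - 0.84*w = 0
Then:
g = -3.81818181818182*w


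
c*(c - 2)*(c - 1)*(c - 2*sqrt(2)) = c^4 - 3*c^3 - 2*sqrt(2)*c^3 + 2*c^2 + 6*sqrt(2)*c^2 - 4*sqrt(2)*c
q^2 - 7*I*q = q*(q - 7*I)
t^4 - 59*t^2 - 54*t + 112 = (t - 8)*(t - 1)*(t + 2)*(t + 7)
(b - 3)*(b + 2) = b^2 - b - 6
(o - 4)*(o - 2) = o^2 - 6*o + 8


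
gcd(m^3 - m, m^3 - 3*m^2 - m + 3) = m^2 - 1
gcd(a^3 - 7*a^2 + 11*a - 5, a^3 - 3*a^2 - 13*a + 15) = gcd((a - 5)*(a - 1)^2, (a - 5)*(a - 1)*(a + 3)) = a^2 - 6*a + 5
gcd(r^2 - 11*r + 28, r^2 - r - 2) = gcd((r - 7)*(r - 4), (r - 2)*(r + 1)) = 1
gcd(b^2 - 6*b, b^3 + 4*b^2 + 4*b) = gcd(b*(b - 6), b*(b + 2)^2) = b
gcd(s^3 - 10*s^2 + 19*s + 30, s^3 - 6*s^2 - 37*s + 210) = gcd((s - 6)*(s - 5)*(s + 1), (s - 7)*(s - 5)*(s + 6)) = s - 5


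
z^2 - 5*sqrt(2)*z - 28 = (z - 7*sqrt(2))*(z + 2*sqrt(2))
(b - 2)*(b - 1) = b^2 - 3*b + 2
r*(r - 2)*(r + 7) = r^3 + 5*r^2 - 14*r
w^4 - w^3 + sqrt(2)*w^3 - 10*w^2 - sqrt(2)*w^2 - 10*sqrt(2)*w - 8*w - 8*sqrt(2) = (w - 4)*(w + 1)*(w + 2)*(w + sqrt(2))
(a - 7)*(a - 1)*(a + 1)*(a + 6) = a^4 - a^3 - 43*a^2 + a + 42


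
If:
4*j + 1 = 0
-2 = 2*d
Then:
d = -1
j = -1/4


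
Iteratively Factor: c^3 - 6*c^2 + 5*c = (c)*(c^2 - 6*c + 5) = c*(c - 1)*(c - 5)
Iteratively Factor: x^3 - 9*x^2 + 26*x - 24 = (x - 4)*(x^2 - 5*x + 6) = (x - 4)*(x - 3)*(x - 2)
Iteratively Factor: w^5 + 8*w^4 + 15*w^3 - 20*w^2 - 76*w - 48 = (w + 4)*(w^4 + 4*w^3 - w^2 - 16*w - 12) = (w - 2)*(w + 4)*(w^3 + 6*w^2 + 11*w + 6) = (w - 2)*(w + 1)*(w + 4)*(w^2 + 5*w + 6) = (w - 2)*(w + 1)*(w + 3)*(w + 4)*(w + 2)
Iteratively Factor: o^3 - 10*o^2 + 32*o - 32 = (o - 4)*(o^2 - 6*o + 8) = (o - 4)*(o - 2)*(o - 4)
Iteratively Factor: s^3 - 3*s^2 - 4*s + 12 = (s + 2)*(s^2 - 5*s + 6) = (s - 2)*(s + 2)*(s - 3)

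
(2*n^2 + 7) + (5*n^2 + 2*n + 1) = 7*n^2 + 2*n + 8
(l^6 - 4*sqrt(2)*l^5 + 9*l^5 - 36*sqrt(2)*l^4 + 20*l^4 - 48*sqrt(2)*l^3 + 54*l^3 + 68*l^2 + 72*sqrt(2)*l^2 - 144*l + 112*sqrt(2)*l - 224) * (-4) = -4*l^6 - 36*l^5 + 16*sqrt(2)*l^5 - 80*l^4 + 144*sqrt(2)*l^4 - 216*l^3 + 192*sqrt(2)*l^3 - 288*sqrt(2)*l^2 - 272*l^2 - 448*sqrt(2)*l + 576*l + 896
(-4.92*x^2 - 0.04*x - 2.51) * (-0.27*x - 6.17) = 1.3284*x^3 + 30.3672*x^2 + 0.9245*x + 15.4867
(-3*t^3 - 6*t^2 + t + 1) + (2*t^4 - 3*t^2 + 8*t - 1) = 2*t^4 - 3*t^3 - 9*t^2 + 9*t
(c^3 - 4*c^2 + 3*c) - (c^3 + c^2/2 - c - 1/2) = -9*c^2/2 + 4*c + 1/2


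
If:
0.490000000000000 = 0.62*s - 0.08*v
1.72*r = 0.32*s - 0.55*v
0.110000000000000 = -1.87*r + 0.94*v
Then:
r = 0.07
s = 0.82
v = 0.26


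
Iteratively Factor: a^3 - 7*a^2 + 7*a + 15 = (a + 1)*(a^2 - 8*a + 15) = (a - 3)*(a + 1)*(a - 5)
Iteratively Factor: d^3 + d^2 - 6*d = (d - 2)*(d^2 + 3*d) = (d - 2)*(d + 3)*(d)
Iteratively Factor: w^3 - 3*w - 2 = (w + 1)*(w^2 - w - 2) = (w - 2)*(w + 1)*(w + 1)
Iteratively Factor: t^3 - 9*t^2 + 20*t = (t)*(t^2 - 9*t + 20) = t*(t - 4)*(t - 5)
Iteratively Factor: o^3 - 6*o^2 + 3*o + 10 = (o + 1)*(o^2 - 7*o + 10) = (o - 2)*(o + 1)*(o - 5)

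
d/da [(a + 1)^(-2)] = -2/(a + 1)^3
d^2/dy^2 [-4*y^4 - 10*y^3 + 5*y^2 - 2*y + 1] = -48*y^2 - 60*y + 10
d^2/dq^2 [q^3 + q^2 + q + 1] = 6*q + 2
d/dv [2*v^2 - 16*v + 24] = 4*v - 16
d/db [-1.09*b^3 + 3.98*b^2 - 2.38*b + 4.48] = -3.27*b^2 + 7.96*b - 2.38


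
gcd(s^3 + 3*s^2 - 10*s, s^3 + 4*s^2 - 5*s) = s^2 + 5*s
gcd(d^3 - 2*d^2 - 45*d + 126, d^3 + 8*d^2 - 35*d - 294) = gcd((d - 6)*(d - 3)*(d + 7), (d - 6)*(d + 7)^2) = d^2 + d - 42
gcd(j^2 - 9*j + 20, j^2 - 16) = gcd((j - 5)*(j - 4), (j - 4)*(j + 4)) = j - 4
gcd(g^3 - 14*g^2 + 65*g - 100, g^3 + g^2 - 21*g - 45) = g - 5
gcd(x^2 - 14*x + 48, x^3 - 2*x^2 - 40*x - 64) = x - 8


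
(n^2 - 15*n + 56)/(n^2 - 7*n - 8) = (n - 7)/(n + 1)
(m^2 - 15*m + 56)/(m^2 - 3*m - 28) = (m - 8)/(m + 4)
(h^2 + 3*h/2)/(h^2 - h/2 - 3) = h/(h - 2)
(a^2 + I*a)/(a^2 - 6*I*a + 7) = a/(a - 7*I)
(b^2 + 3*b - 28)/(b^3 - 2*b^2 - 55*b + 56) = (b - 4)/(b^2 - 9*b + 8)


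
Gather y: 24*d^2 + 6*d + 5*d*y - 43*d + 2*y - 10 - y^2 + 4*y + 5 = 24*d^2 - 37*d - y^2 + y*(5*d + 6) - 5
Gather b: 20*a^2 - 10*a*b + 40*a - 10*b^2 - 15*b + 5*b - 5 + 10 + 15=20*a^2 + 40*a - 10*b^2 + b*(-10*a - 10) + 20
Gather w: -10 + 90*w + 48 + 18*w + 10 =108*w + 48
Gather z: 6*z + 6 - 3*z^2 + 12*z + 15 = -3*z^2 + 18*z + 21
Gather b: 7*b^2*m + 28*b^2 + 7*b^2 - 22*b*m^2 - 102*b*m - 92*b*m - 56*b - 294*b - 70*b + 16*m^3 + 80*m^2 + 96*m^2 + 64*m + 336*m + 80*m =b^2*(7*m + 35) + b*(-22*m^2 - 194*m - 420) + 16*m^3 + 176*m^2 + 480*m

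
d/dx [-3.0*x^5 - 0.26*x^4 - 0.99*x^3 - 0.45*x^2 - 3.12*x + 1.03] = -15.0*x^4 - 1.04*x^3 - 2.97*x^2 - 0.9*x - 3.12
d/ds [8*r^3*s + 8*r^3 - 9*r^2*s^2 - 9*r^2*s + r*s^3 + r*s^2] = r*(8*r^2 - 18*r*s - 9*r + 3*s^2 + 2*s)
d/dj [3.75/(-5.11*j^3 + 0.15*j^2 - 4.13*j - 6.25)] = (57.4875*j^2 - 1.125*j + 15.4875)/(5.11*j^3 - 0.15*j^2 + 4.13*j + 6.25)^2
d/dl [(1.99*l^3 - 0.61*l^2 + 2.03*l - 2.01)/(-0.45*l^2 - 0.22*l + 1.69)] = (-0.8955*l^4 - 0.8756*l^3 + 11.137*l^2 - 3.8708*l + 2.9885)/(0.2025*l^4 + 0.198*l^3 - 1.4726*l^2 - 0.7436*l + 2.8561)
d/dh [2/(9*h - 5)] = -18/(9*h - 5)^2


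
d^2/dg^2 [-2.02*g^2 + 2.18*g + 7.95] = -4.04000000000000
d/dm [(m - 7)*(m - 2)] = 2*m - 9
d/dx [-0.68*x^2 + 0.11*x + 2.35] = 0.11 - 1.36*x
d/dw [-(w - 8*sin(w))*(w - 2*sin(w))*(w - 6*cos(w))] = -(w - 8*sin(w))*(w - 2*sin(w))*(6*sin(w) + 1) + (w - 8*sin(w))*(w - 6*cos(w))*(2*cos(w) - 1) + (w - 2*sin(w))*(w - 6*cos(w))*(8*cos(w) - 1)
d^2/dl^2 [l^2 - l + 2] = 2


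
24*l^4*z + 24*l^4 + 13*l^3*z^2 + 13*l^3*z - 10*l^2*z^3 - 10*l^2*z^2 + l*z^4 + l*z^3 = (-8*l + z)*(-3*l + z)*(l + z)*(l*z + l)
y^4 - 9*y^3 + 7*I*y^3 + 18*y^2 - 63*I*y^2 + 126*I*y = y*(y - 6)*(y - 3)*(y + 7*I)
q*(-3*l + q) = -3*l*q + q^2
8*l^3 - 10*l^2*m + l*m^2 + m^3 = (-2*l + m)*(-l + m)*(4*l + m)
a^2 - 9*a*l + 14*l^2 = (a - 7*l)*(a - 2*l)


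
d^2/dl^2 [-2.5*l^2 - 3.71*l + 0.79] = -5.00000000000000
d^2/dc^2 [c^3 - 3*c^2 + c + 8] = 6*c - 6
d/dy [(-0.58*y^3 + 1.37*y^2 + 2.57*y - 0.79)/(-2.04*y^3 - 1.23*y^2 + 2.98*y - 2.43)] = (-4.44089209850063e-16*y^5 + 3.5082*y^4 + 7.0288*y^3 + 6.6371*y^2 - 8.6016*y - 3.8909)/(4.1616*y^6 + 5.0184*y^5 - 10.6455*y^4 + 2.5836*y^3 + 14.8582*y^2 - 14.4828*y + 5.9049)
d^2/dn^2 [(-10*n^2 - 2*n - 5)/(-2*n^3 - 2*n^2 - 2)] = (10*n^6 + 6*n^5 + 36*n^4 - 28*n^3 - 27*n^2 - 21*n + 5)/(n^9 + 3*n^8 + 3*n^7 + 4*n^6 + 6*n^5 + 3*n^4 + 3*n^3 + 3*n^2 + 1)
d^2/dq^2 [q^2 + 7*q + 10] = 2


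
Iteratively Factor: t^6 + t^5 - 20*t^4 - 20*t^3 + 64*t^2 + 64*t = (t - 4)*(t^5 + 5*t^4 - 20*t^2 - 16*t) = (t - 4)*(t + 4)*(t^4 + t^3 - 4*t^2 - 4*t) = (t - 4)*(t - 2)*(t + 4)*(t^3 + 3*t^2 + 2*t) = (t - 4)*(t - 2)*(t + 2)*(t + 4)*(t^2 + t) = (t - 4)*(t - 2)*(t + 1)*(t + 2)*(t + 4)*(t)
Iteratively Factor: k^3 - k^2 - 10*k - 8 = (k - 4)*(k^2 + 3*k + 2) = (k - 4)*(k + 2)*(k + 1)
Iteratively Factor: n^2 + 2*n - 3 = (n + 3)*(n - 1)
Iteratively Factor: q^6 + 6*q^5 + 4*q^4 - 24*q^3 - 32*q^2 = (q + 2)*(q^5 + 4*q^4 - 4*q^3 - 16*q^2) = (q + 2)*(q + 4)*(q^4 - 4*q^2) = (q - 2)*(q + 2)*(q + 4)*(q^3 + 2*q^2) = q*(q - 2)*(q + 2)*(q + 4)*(q^2 + 2*q) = q*(q - 2)*(q + 2)^2*(q + 4)*(q)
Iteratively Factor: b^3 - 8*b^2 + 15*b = (b - 3)*(b^2 - 5*b) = b*(b - 3)*(b - 5)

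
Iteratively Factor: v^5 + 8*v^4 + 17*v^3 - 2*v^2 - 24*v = (v + 2)*(v^4 + 6*v^3 + 5*v^2 - 12*v) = (v + 2)*(v + 4)*(v^3 + 2*v^2 - 3*v) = (v + 2)*(v + 3)*(v + 4)*(v^2 - v) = v*(v + 2)*(v + 3)*(v + 4)*(v - 1)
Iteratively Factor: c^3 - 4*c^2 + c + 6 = (c - 3)*(c^2 - c - 2) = (c - 3)*(c + 1)*(c - 2)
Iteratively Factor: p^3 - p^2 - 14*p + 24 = (p + 4)*(p^2 - 5*p + 6) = (p - 3)*(p + 4)*(p - 2)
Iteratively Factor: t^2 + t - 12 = (t + 4)*(t - 3)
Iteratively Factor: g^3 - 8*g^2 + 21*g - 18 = (g - 3)*(g^2 - 5*g + 6) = (g - 3)*(g - 2)*(g - 3)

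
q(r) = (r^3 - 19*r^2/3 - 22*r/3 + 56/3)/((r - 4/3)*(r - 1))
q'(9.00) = 1.28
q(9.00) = 2.75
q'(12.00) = 1.15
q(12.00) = 6.36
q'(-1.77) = 3.35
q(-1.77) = 0.73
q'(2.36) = 10.73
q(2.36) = -14.88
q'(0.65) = 147.94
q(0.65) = 48.08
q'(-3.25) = 2.00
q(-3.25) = -3.01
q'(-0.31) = 11.49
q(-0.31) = 9.43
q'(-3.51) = 1.88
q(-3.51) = -3.52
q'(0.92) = 2813.50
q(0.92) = 221.92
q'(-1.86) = 3.20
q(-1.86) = 0.43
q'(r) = (3*r^2 - 38*r/3 - 22/3)/((r - 4/3)*(r - 1)) - (r^3 - 19*r^2/3 - 22*r/3 + 56/3)/((r - 4/3)*(r - 1)^2) - (r^3 - 19*r^2/3 - 22*r/3 + 56/3)/((r - 4/3)^2*(r - 1))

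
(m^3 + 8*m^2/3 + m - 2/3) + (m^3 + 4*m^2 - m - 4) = 2*m^3 + 20*m^2/3 - 14/3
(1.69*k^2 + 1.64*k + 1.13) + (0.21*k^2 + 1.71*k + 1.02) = 1.9*k^2 + 3.35*k + 2.15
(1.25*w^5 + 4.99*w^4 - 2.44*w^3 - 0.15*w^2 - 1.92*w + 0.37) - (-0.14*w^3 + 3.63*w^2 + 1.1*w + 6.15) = 1.25*w^5 + 4.99*w^4 - 2.3*w^3 - 3.78*w^2 - 3.02*w - 5.78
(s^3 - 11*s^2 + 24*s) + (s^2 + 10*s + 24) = s^3 - 10*s^2 + 34*s + 24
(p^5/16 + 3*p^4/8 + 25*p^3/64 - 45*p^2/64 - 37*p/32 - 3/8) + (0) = p^5/16 + 3*p^4/8 + 25*p^3/64 - 45*p^2/64 - 37*p/32 - 3/8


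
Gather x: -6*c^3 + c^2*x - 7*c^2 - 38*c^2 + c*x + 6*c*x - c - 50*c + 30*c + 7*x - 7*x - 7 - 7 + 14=-6*c^3 - 45*c^2 - 21*c + x*(c^2 + 7*c)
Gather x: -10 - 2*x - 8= -2*x - 18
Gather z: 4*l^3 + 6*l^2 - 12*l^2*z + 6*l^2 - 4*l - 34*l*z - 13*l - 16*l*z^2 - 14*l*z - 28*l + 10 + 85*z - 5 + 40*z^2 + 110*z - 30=4*l^3 + 12*l^2 - 45*l + z^2*(40 - 16*l) + z*(-12*l^2 - 48*l + 195) - 25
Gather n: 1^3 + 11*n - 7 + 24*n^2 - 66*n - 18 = 24*n^2 - 55*n - 24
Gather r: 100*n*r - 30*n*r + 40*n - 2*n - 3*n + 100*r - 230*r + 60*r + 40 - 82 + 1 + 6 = 35*n + r*(70*n - 70) - 35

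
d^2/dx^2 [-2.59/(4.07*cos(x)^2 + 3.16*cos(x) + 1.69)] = (171.612364*(1 - cos(x)^2)^2 + 99.931524*cos(x)^3 + 40.409698*cos(x)^2 - 213.694684*cos(x) - 187.708178)/(4.07*cos(x)^2 + 3.16*cos(x) + 1.69)^3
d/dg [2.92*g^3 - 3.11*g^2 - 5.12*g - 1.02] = 8.76*g^2 - 6.22*g - 5.12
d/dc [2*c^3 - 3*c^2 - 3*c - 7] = 6*c^2 - 6*c - 3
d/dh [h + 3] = 1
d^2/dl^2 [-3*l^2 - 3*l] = -6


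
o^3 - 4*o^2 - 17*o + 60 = (o - 5)*(o - 3)*(o + 4)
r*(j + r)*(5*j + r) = 5*j^2*r + 6*j*r^2 + r^3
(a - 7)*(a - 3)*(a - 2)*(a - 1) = a^4 - 13*a^3 + 53*a^2 - 83*a + 42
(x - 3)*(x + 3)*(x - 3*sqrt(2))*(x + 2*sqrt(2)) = x^4 - sqrt(2)*x^3 - 21*x^2 + 9*sqrt(2)*x + 108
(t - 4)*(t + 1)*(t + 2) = t^3 - t^2 - 10*t - 8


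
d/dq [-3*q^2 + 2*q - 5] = 2 - 6*q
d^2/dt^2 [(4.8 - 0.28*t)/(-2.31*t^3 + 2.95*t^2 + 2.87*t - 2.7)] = (8.964648*t^5 - 318.80772*t^4 + 531.939632*t^3 - 80.65296*t^2 - 50.8284*t - 151.1988)/(12.326391*t^9 - 47.224485*t^8 + 14.364504*t^7 + 134.895725*t^6 - 128.241708*t^5 - 109.807455*t^4 + 164.037097*t^3 + 2.20238999999999*t^2 - 62.7669*t + 19.683)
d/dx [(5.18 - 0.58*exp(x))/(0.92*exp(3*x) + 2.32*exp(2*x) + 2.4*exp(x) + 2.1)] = (1.0672*exp(3*x) - 12.9512*exp(2*x) - 24.0352*exp(x) - 13.65)*exp(x)/(0.8464*exp(6*x) + 4.2688*exp(5*x) + 9.7984*exp(4*x) + 15.0*exp(3*x) + 15.504*exp(2*x) + 10.08*exp(x) + 4.41)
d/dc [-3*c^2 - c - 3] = -6*c - 1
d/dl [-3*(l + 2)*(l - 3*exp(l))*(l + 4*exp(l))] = -3*l^2*exp(l) - 9*l^2 + 72*l*exp(2*l) - 12*l*exp(l) - 12*l + 180*exp(2*l) - 6*exp(l)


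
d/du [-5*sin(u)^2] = -5*sin(2*u)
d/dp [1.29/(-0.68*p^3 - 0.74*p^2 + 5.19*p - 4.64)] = (2.6316*p^2 + 1.9092*p - 6.6951)/(0.68*p^3 + 0.74*p^2 - 5.19*p + 4.64)^2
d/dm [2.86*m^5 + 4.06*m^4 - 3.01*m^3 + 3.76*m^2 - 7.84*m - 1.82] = 14.3*m^4 + 16.24*m^3 - 9.03*m^2 + 7.52*m - 7.84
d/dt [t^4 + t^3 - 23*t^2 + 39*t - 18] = 4*t^3 + 3*t^2 - 46*t + 39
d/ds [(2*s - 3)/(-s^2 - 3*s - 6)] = (2*s^2 - 6*s - 21)/(s^4 + 6*s^3 + 21*s^2 + 36*s + 36)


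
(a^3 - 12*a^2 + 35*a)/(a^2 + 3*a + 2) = a*(a^2 - 12*a + 35)/(a^2 + 3*a + 2)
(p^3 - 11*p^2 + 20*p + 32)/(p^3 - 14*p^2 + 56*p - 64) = (p + 1)/(p - 2)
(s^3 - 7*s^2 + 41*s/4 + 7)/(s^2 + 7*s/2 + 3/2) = (s^2 - 15*s/2 + 14)/(s + 3)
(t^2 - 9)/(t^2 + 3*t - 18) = (t + 3)/(t + 6)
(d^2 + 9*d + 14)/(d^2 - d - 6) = (d + 7)/(d - 3)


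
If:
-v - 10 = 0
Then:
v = -10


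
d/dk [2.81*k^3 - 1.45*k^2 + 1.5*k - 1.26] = 8.43*k^2 - 2.9*k + 1.5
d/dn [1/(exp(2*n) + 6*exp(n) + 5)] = 2*(-exp(n) - 3)*exp(n)/(exp(2*n) + 6*exp(n) + 5)^2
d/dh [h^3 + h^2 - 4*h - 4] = 3*h^2 + 2*h - 4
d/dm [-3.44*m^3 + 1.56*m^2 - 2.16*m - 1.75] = -10.32*m^2 + 3.12*m - 2.16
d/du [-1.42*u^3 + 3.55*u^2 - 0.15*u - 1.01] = -4.26*u^2 + 7.1*u - 0.15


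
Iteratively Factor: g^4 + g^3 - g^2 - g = (g + 1)*(g^3 - g) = g*(g + 1)*(g^2 - 1) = g*(g - 1)*(g + 1)*(g + 1)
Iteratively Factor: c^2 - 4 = (c + 2)*(c - 2)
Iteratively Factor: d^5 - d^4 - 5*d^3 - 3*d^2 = (d + 1)*(d^4 - 2*d^3 - 3*d^2) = (d + 1)^2*(d^3 - 3*d^2) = (d - 3)*(d + 1)^2*(d^2) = d*(d - 3)*(d + 1)^2*(d)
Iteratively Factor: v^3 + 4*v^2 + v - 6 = (v - 1)*(v^2 + 5*v + 6) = (v - 1)*(v + 3)*(v + 2)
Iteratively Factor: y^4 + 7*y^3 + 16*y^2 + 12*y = (y + 3)*(y^3 + 4*y^2 + 4*y) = y*(y + 3)*(y^2 + 4*y + 4) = y*(y + 2)*(y + 3)*(y + 2)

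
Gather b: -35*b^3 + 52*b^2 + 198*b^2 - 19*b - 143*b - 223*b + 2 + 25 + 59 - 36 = -35*b^3 + 250*b^2 - 385*b + 50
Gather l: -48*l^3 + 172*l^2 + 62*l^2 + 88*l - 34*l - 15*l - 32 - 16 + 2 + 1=-48*l^3 + 234*l^2 + 39*l - 45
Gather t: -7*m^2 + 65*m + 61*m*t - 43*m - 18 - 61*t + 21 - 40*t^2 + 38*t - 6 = -7*m^2 + 22*m - 40*t^2 + t*(61*m - 23) - 3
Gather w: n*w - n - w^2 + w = -n - w^2 + w*(n + 1)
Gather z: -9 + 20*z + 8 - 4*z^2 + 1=-4*z^2 + 20*z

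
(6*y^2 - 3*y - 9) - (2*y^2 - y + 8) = 4*y^2 - 2*y - 17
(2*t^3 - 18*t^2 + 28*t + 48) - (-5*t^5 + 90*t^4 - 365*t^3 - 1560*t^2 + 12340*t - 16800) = 5*t^5 - 90*t^4 + 367*t^3 + 1542*t^2 - 12312*t + 16848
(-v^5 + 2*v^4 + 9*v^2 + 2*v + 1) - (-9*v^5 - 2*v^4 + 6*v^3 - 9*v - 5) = 8*v^5 + 4*v^4 - 6*v^3 + 9*v^2 + 11*v + 6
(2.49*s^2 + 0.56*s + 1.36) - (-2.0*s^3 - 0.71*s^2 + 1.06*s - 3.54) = 2.0*s^3 + 3.2*s^2 - 0.5*s + 4.9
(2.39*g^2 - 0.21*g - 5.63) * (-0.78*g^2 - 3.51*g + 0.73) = -1.8642*g^4 - 8.2251*g^3 + 6.8732*g^2 + 19.608*g - 4.1099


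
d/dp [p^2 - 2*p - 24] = 2*p - 2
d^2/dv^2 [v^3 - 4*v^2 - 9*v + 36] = 6*v - 8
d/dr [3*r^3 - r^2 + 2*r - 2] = 9*r^2 - 2*r + 2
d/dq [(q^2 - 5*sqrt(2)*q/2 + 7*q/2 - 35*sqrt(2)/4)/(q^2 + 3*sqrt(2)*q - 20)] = (-7*q^2 + 11*sqrt(2)*q^2 - 80*q + 35*sqrt(2)*q - 35 + 100*sqrt(2))/(2*(q^4 + 6*sqrt(2)*q^3 - 22*q^2 - 120*sqrt(2)*q + 400))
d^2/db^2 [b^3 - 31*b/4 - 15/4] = 6*b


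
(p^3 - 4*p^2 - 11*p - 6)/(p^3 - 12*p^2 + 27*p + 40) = (p^2 - 5*p - 6)/(p^2 - 13*p + 40)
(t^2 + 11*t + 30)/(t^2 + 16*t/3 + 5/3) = 3*(t + 6)/(3*t + 1)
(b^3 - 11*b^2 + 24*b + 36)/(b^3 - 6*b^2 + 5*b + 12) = (b^2 - 12*b + 36)/(b^2 - 7*b + 12)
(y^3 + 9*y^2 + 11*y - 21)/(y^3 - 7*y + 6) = (y + 7)/(y - 2)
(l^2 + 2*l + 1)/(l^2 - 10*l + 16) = (l^2 + 2*l + 1)/(l^2 - 10*l + 16)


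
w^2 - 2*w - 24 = (w - 6)*(w + 4)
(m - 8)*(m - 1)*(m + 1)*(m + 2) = m^4 - 6*m^3 - 17*m^2 + 6*m + 16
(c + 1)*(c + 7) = c^2 + 8*c + 7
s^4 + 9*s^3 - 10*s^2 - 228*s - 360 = (s - 5)*(s + 2)*(s + 6)^2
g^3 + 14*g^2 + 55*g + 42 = (g + 1)*(g + 6)*(g + 7)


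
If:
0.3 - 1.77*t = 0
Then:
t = 0.17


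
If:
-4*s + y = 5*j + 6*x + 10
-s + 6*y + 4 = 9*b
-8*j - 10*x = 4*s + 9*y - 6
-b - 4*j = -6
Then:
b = 64*y/289 + 406/289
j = 332/289 - 16*y/289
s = 1158*y/289 - 2498/289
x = 907/289 - 1421*y/578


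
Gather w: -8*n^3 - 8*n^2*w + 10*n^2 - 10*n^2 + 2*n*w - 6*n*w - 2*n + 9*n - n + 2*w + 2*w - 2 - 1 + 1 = -8*n^3 + 6*n + w*(-8*n^2 - 4*n + 4) - 2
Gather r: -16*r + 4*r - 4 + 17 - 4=9 - 12*r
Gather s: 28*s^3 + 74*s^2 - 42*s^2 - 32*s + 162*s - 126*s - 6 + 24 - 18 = 28*s^3 + 32*s^2 + 4*s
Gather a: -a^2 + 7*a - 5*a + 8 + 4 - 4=-a^2 + 2*a + 8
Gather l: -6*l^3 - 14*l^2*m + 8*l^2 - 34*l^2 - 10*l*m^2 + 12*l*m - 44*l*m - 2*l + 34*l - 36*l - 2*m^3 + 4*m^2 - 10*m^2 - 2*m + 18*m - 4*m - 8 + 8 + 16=-6*l^3 + l^2*(-14*m - 26) + l*(-10*m^2 - 32*m - 4) - 2*m^3 - 6*m^2 + 12*m + 16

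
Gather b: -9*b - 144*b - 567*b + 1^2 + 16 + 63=80 - 720*b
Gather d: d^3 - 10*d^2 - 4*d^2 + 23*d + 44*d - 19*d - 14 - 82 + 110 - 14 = d^3 - 14*d^2 + 48*d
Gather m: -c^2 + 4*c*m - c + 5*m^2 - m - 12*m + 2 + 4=-c^2 - c + 5*m^2 + m*(4*c - 13) + 6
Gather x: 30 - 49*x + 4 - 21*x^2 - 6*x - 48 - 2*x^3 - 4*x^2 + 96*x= -2*x^3 - 25*x^2 + 41*x - 14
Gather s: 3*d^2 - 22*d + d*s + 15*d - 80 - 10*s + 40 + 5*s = 3*d^2 - 7*d + s*(d - 5) - 40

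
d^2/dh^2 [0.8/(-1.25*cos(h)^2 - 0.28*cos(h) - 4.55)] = (5.0*(1 - cos(h)^2)^2 + 0.84*cos(h)^3 - 15.63728*cos(h)^2 - 2.6992*cos(h) + 3.97456)/(1.25*cos(h)^2 + 0.28*cos(h) + 4.55)^3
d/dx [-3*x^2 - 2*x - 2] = -6*x - 2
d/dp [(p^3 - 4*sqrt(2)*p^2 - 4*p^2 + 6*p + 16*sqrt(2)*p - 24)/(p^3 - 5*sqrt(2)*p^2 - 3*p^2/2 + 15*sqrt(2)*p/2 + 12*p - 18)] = 2*(-2*sqrt(2)*p^4 + 5*p^4 - 34*sqrt(2)*p^3 + 24*p^3 - 48*sqrt(2)*p^2 + 158*p^2 - 192*sqrt(2)*p + 144*p - 216*sqrt(2) + 360)/(4*p^6 - 40*sqrt(2)*p^5 - 12*p^5 + 120*sqrt(2)*p^4 + 305*p^4 - 888*p^3 - 570*sqrt(2)*p^3 + 1242*p^2 + 1440*sqrt(2)*p^2 - 1728*p - 1080*sqrt(2)*p + 1296)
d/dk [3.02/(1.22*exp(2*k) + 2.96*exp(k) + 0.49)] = (-7.3688*exp(k) - 8.9392)*exp(k)/(1.22*exp(2*k) + 2.96*exp(k) + 0.49)^2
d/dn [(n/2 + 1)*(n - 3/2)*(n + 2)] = (n/2 + 1)*(3*n - 1)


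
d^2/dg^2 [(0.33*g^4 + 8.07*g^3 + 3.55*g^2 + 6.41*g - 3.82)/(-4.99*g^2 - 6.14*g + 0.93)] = (-16.434066*g^6 - 60.664428*g^5 - 65.4566220000006*g^4 - 754.907808*g^3 + 744.926262*g^2 + 481.876932*g + 244.134338)/(124.251499*g^6 + 458.659842*g^5 + 494.891733*g^4 + 60.5121559999999*g^3 - 92.234331*g^2 + 15.931458*g - 0.804357)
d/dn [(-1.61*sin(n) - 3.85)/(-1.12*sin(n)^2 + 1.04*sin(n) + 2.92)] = (-8.624*sin(n) + 0.9016*cos(2*n) - 1.5988)*cos(n)/(-1.12*sin(n)^2 + 1.04*sin(n) + 2.92)^2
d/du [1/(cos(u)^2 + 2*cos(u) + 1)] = 2*sin(u)/(cos(u) + 1)^3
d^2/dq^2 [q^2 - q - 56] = 2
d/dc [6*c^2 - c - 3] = 12*c - 1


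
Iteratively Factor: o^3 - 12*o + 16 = (o + 4)*(o^2 - 4*o + 4) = (o - 2)*(o + 4)*(o - 2)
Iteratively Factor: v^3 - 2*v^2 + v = (v)*(v^2 - 2*v + 1) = v*(v - 1)*(v - 1)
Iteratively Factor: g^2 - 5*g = (g - 5)*(g)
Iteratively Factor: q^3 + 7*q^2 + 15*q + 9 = (q + 3)*(q^2 + 4*q + 3) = (q + 1)*(q + 3)*(q + 3)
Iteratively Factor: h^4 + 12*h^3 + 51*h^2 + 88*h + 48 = (h + 4)*(h^3 + 8*h^2 + 19*h + 12) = (h + 3)*(h + 4)*(h^2 + 5*h + 4) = (h + 3)*(h + 4)^2*(h + 1)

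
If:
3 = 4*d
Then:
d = 3/4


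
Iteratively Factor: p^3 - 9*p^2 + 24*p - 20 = (p - 2)*(p^2 - 7*p + 10) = (p - 2)^2*(p - 5)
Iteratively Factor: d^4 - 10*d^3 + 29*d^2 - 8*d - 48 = (d + 1)*(d^3 - 11*d^2 + 40*d - 48) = (d - 4)*(d + 1)*(d^2 - 7*d + 12) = (d - 4)^2*(d + 1)*(d - 3)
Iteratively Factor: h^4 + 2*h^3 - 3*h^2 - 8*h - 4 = (h + 1)*(h^3 + h^2 - 4*h - 4) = (h + 1)*(h + 2)*(h^2 - h - 2) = (h + 1)^2*(h + 2)*(h - 2)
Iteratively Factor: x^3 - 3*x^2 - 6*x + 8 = (x + 2)*(x^2 - 5*x + 4) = (x - 4)*(x + 2)*(x - 1)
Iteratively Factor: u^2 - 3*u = (u - 3)*(u)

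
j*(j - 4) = j^2 - 4*j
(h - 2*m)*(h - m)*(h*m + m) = h^3*m - 3*h^2*m^2 + h^2*m + 2*h*m^3 - 3*h*m^2 + 2*m^3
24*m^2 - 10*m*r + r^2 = (-6*m + r)*(-4*m + r)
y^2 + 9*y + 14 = (y + 2)*(y + 7)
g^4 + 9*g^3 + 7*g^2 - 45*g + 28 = (g - 1)^2*(g + 4)*(g + 7)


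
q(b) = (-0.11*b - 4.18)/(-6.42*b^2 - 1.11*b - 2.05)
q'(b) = (-0.11*b - 4.18)*(12.84*b + 1.11)/(-6.42*b^2 - 1.11*b - 2.05)^2 - 0.11/(-6.42*b^2 - 1.11*b - 2.05) = (0.7062*b^2 + 0.1221*b - (0.11*b + 4.18)*(12.84*b + 1.11) + 0.2255)/(6.42*b^2 + 1.11*b + 2.05)^2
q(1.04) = 0.42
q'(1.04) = -0.59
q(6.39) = 0.02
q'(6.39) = -0.01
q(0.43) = 1.14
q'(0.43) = -2.00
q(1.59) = 0.22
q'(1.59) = -0.23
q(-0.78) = 0.80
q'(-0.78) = 1.43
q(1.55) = 0.23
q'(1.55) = -0.24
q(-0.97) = 0.58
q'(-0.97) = 0.96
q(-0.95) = 0.60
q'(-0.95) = 1.00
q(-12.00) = 0.00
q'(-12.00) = 0.00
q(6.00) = 0.02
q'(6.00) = -0.01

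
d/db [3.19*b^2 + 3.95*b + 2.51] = 6.38*b + 3.95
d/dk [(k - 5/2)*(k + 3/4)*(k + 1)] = 3*k^2 - 3*k/2 - 29/8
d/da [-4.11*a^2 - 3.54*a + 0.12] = -8.22*a - 3.54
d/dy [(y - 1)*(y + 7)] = 2*y + 6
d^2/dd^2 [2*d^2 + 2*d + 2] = 4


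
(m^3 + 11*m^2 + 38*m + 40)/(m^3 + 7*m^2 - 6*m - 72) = (m^2 + 7*m + 10)/(m^2 + 3*m - 18)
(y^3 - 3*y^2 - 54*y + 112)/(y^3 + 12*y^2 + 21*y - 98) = (y - 8)/(y + 7)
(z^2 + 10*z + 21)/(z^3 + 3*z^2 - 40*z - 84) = (z + 3)/(z^2 - 4*z - 12)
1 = 1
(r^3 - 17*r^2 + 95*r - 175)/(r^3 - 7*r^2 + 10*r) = (r^2 - 12*r + 35)/(r*(r - 2))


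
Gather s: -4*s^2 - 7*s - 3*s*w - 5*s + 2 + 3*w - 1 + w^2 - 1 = -4*s^2 + s*(-3*w - 12) + w^2 + 3*w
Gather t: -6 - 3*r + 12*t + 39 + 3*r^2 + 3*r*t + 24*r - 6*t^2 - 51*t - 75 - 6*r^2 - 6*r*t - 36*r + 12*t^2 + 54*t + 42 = -3*r^2 - 15*r + 6*t^2 + t*(15 - 3*r)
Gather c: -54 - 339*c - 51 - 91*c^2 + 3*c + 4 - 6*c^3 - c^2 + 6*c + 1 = -6*c^3 - 92*c^2 - 330*c - 100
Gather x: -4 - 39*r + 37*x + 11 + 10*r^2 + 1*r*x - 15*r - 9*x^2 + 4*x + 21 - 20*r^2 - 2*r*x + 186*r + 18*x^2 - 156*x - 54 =-10*r^2 + 132*r + 9*x^2 + x*(-r - 115) - 26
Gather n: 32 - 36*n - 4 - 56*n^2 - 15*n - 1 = -56*n^2 - 51*n + 27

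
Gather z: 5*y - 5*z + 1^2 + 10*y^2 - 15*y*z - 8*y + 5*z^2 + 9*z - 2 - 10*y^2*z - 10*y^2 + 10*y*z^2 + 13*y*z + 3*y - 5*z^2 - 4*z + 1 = 10*y*z^2 + z*(-10*y^2 - 2*y)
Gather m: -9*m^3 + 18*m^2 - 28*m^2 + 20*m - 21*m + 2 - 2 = -9*m^3 - 10*m^2 - m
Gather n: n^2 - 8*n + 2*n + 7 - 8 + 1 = n^2 - 6*n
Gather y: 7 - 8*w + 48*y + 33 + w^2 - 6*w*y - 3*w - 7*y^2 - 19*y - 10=w^2 - 11*w - 7*y^2 + y*(29 - 6*w) + 30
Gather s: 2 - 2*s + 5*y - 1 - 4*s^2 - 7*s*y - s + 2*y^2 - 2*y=-4*s^2 + s*(-7*y - 3) + 2*y^2 + 3*y + 1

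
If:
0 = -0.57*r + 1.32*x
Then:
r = 2.31578947368421*x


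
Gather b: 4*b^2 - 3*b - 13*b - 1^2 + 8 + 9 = 4*b^2 - 16*b + 16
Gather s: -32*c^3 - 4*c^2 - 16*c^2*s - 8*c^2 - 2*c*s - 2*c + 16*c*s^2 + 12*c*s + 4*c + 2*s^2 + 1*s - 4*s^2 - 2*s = -32*c^3 - 12*c^2 + 2*c + s^2*(16*c - 2) + s*(-16*c^2 + 10*c - 1)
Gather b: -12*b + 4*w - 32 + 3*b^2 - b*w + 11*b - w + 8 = 3*b^2 + b*(-w - 1) + 3*w - 24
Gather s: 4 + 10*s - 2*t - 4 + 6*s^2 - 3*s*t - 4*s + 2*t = 6*s^2 + s*(6 - 3*t)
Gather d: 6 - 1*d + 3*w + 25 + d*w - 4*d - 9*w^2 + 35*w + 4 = d*(w - 5) - 9*w^2 + 38*w + 35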